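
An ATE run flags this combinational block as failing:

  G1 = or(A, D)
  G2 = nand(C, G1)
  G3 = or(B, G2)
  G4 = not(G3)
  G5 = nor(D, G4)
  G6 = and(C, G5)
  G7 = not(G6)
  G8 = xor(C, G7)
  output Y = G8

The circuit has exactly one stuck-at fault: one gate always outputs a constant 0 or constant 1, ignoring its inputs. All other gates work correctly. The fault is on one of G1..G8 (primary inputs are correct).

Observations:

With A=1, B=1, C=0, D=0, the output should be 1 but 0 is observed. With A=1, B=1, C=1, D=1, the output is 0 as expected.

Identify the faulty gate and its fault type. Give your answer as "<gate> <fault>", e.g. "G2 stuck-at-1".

Fault-free values for test 1 (A=1, B=1, C=0, D=0): G1=1, G2=1, G3=1, G4=0, G5=1, G6=0, G7=1, G8=1, giving Y=1. Observed 0.
Test 1: faults giving observed 0 are {G6 stuck-at-1, G7 stuck-at-0, G8 stuck-at-0}.
Test 2 (A=1, B=1, C=1, D=1): fault-free G1=1, G2=0, G3=1, G4=0, G5=0, G6=0, G7=1, G8=0 → 0; observed 0. Eliminates G6 stuck-at-1, G7 stuck-at-0.
Only G8 stuck-at-0 is consistent with every test.

G8 stuck-at-0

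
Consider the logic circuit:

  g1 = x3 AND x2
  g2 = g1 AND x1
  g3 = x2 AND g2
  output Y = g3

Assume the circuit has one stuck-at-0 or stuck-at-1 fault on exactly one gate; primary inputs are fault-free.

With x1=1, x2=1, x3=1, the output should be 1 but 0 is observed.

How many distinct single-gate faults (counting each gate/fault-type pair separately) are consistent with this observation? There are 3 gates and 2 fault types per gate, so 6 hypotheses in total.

Fault-free: g1=1, g2=1, g3=1 → 1. Observed 0.
  g1 stuck-at-0: output 0 ✓
  g1 stuck-at-1: output 1 ✗
  g2 stuck-at-0: output 0 ✓
  g2 stuck-at-1: output 1 ✗
  g3 stuck-at-0: output 0 ✓
  g3 stuck-at-1: output 1 ✗
Consistent faults: {g1 stuck-at-0, g2 stuck-at-0, g3 stuck-at-0} — 3 in all.

3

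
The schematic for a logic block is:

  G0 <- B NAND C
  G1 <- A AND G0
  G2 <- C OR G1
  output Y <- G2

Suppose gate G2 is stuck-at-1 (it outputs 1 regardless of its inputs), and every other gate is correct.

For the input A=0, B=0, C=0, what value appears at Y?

1

Propagate with G2 forced: G0=1, G1=0, G2=1 [stuck-at-1].
So Y = 1. (Without the fault it would be 0.)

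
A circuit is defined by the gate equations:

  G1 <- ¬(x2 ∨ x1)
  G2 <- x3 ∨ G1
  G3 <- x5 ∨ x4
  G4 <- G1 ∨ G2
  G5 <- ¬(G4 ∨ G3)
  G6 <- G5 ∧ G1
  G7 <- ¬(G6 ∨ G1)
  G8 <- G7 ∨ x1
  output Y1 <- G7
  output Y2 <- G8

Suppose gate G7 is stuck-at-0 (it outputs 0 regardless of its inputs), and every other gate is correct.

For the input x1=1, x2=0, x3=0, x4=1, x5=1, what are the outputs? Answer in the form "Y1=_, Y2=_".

Propagate with G7 forced: G1=0, G2=0, G3=1, G4=0, G5=0, G6=0, G7=0 [stuck-at-0], G8=1.
So the outputs are Y1=0, Y2=1. (Without the fault they would be Y1=1, Y2=1.)

Y1=0, Y2=1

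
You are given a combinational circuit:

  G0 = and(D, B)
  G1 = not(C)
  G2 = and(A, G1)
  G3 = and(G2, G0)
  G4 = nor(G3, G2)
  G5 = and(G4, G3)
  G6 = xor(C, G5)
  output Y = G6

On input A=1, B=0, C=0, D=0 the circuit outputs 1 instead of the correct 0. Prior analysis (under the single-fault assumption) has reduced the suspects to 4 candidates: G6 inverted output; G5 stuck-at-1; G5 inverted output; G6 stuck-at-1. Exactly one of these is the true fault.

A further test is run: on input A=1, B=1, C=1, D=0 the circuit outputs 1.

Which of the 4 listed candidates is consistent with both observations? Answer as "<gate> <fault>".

Evaluate each candidate on input A=1, B=1, C=1, D=0:
  G6 inverted output: G0=0, G1=0, G2=0, G3=0, G4=1, G5=0, G6=0 [inverted output] → 0 — eliminated
  G5 stuck-at-1: G0=0, G1=0, G2=0, G3=0, G4=1, G5=1 [stuck-at-1], G6=0 → 0 — eliminated
  G5 inverted output: G0=0, G1=0, G2=0, G3=0, G4=1, G5=1 [inverted output], G6=0 → 0 — eliminated
  G6 stuck-at-1: G0=0, G1=0, G2=0, G3=0, G4=1, G5=0, G6=1 [stuck-at-1] → 1 — matches
Only G6 stuck-at-1 reproduces the observed 1.

G6 stuck-at-1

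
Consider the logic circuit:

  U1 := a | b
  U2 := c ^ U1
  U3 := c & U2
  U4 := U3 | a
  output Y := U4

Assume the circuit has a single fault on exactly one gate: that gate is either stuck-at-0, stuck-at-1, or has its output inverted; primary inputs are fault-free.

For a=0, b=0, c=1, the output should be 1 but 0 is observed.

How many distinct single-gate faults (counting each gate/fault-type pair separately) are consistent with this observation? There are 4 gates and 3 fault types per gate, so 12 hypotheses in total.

Fault-free: U1=0, U2=1, U3=1, U4=1 → 1. Observed 0.
  U1 stuck-at-0: output 1 ✗
  U1 stuck-at-1: output 0 ✓
  U1 inverted output: output 0 ✓
  U2 stuck-at-0: output 0 ✓
  U2 stuck-at-1: output 1 ✗
  U2 inverted output: output 0 ✓
  U3 stuck-at-0: output 0 ✓
  U3 stuck-at-1: output 1 ✗
  U3 inverted output: output 0 ✓
  U4 stuck-at-0: output 0 ✓
  U4 stuck-at-1: output 1 ✗
  U4 inverted output: output 0 ✓
Consistent faults: {U1 stuck-at-1, U1 inverted output, U2 stuck-at-0, U2 inverted output, U3 stuck-at-0, U3 inverted output, U4 stuck-at-0, U4 inverted output} — 8 in all.

8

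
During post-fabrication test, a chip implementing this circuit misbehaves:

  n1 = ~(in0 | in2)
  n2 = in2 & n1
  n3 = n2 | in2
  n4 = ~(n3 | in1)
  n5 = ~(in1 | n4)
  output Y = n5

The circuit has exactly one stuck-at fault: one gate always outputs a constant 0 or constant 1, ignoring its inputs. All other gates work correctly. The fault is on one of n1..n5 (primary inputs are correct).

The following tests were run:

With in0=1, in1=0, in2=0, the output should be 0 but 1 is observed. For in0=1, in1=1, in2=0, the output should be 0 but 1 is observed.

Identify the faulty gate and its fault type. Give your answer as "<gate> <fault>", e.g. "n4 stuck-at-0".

n5 stuck-at-1

Fault-free values for test 1 (in0=1, in1=0, in2=0): n1=0, n2=0, n3=0, n4=1, n5=0, giving Y=0. Observed 1.
Test 1: faults giving observed 1 are {n2 stuck-at-1, n3 stuck-at-1, n4 stuck-at-0, n5 stuck-at-1}.
Test 2 (in0=1, in1=1, in2=0): fault-free n1=0, n2=0, n3=0, n4=0, n5=0 → 0; observed 1. Eliminates n2 stuck-at-1, n3 stuck-at-1, n4 stuck-at-0.
Only n5 stuck-at-1 is consistent with every test.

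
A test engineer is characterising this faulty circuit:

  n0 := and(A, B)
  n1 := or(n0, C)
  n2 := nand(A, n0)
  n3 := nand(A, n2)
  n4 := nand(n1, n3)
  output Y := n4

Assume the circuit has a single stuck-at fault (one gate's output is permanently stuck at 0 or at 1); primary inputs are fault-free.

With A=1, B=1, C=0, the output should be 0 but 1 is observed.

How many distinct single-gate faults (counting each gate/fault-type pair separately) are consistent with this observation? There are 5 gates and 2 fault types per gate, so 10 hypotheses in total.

Fault-free: n0=1, n1=1, n2=0, n3=1, n4=0 → 0. Observed 1.
  n0 stuck-at-0: output 1 ✓
  n0 stuck-at-1: output 0 ✗
  n1 stuck-at-0: output 1 ✓
  n1 stuck-at-1: output 0 ✗
  n2 stuck-at-0: output 0 ✗
  n2 stuck-at-1: output 1 ✓
  n3 stuck-at-0: output 1 ✓
  n3 stuck-at-1: output 0 ✗
  n4 stuck-at-0: output 0 ✗
  n4 stuck-at-1: output 1 ✓
Consistent faults: {n0 stuck-at-0, n1 stuck-at-0, n2 stuck-at-1, n3 stuck-at-0, n4 stuck-at-1} — 5 in all.

5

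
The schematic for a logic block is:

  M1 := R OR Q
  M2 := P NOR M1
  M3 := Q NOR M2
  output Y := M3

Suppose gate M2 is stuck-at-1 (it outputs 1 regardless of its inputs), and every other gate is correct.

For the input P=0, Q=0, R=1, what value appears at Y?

Propagate with M2 forced: M1=1, M2=1 [stuck-at-1], M3=0.
So Y = 0. (Without the fault it would be 1.)

0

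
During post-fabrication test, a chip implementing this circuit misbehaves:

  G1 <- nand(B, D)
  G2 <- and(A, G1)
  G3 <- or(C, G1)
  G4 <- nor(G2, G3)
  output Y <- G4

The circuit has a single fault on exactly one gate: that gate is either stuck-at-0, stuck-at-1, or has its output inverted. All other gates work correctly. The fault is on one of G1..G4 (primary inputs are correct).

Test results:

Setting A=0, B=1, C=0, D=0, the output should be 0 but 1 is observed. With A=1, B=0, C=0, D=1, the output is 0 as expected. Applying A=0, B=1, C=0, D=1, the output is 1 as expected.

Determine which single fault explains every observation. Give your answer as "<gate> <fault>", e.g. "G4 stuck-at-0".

G3 stuck-at-0

Fault-free values for test 1 (A=0, B=1, C=0, D=0): G1=1, G2=0, G3=1, G4=0, giving Y=0. Observed 1.
Test 1: faults giving observed 1 are {G1 stuck-at-0, G1 inverted output, G3 stuck-at-0, G3 inverted output, G4 stuck-at-1, G4 inverted output}.
Test 2 (A=1, B=0, C=0, D=1): fault-free G1=1, G2=1, G3=1, G4=0 → 0; observed 0. Eliminates G1 stuck-at-0, G1 inverted output, G4 stuck-at-1, G4 inverted output.
Test 3 (A=0, B=1, C=0, D=1): fault-free G1=0, G2=0, G3=0, G4=1 → 1; observed 1. Eliminates G3 inverted output.
Only G3 stuck-at-0 is consistent with every test.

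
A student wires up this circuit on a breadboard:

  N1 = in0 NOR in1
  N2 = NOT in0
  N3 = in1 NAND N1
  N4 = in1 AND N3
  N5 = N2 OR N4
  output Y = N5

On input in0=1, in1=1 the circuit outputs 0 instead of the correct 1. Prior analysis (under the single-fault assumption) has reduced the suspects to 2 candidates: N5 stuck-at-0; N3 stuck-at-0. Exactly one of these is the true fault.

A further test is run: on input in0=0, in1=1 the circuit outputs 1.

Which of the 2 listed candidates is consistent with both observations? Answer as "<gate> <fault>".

Evaluate each candidate on input in0=0, in1=1:
  N5 stuck-at-0: N1=0, N2=1, N3=1, N4=1, N5=0 [stuck-at-0] → 0 — eliminated
  N3 stuck-at-0: N1=0, N2=1, N3=0 [stuck-at-0], N4=0, N5=1 → 1 — matches
Only N3 stuck-at-0 reproduces the observed 1.

N3 stuck-at-0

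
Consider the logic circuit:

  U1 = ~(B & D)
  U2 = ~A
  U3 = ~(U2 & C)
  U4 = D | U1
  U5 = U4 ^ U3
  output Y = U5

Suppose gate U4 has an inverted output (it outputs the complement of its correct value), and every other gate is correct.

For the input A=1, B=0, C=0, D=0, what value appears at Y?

Propagate with U4 forced: U1=1, U2=0, U3=1, U4=0 [inverted output], U5=1.
So Y = 1. (Without the fault it would be 0.)

1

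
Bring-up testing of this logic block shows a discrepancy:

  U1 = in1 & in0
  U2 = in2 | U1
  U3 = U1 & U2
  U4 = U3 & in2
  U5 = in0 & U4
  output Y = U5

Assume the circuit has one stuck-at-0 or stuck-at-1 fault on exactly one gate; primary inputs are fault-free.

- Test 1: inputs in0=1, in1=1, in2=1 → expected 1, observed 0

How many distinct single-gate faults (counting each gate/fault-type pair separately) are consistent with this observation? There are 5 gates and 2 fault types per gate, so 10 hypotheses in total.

Fault-free: U1=1, U2=1, U3=1, U4=1, U5=1 → 1. Observed 0.
  U1 stuck-at-0: output 0 ✓
  U1 stuck-at-1: output 1 ✗
  U2 stuck-at-0: output 0 ✓
  U2 stuck-at-1: output 1 ✗
  U3 stuck-at-0: output 0 ✓
  U3 stuck-at-1: output 1 ✗
  U4 stuck-at-0: output 0 ✓
  U4 stuck-at-1: output 1 ✗
  U5 stuck-at-0: output 0 ✓
  U5 stuck-at-1: output 1 ✗
Consistent faults: {U1 stuck-at-0, U2 stuck-at-0, U3 stuck-at-0, U4 stuck-at-0, U5 stuck-at-0} — 5 in all.

5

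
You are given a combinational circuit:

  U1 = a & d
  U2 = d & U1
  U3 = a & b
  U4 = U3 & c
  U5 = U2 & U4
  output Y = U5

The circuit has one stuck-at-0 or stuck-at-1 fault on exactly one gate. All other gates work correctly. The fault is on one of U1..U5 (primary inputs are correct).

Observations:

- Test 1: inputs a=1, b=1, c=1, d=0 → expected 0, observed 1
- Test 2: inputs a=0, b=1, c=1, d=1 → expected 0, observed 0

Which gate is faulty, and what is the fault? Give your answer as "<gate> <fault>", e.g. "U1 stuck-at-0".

Fault-free values for test 1 (a=1, b=1, c=1, d=0): U1=0, U2=0, U3=1, U4=1, U5=0, giving Y=0. Observed 1.
Test 1: faults giving observed 1 are {U2 stuck-at-1, U5 stuck-at-1}.
Test 2 (a=0, b=1, c=1, d=1): fault-free U1=0, U2=0, U3=0, U4=0, U5=0 → 0; observed 0. Eliminates U5 stuck-at-1.
Only U2 stuck-at-1 is consistent with every test.

U2 stuck-at-1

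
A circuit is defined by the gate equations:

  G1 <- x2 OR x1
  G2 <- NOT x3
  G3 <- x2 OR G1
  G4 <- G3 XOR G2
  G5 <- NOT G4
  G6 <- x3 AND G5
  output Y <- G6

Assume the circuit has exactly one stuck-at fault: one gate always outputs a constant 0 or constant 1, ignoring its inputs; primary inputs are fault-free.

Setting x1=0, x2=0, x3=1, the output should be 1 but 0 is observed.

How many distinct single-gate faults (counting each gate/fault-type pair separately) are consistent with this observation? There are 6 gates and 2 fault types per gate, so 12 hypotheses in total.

6

Fault-free: G1=0, G2=0, G3=0, G4=0, G5=1, G6=1 → 1. Observed 0.
  G1 stuck-at-0: output 1 ✗
  G1 stuck-at-1: output 0 ✓
  G2 stuck-at-0: output 1 ✗
  G2 stuck-at-1: output 0 ✓
  G3 stuck-at-0: output 1 ✗
  G3 stuck-at-1: output 0 ✓
  G4 stuck-at-0: output 1 ✗
  G4 stuck-at-1: output 0 ✓
  G5 stuck-at-0: output 0 ✓
  G5 stuck-at-1: output 1 ✗
  G6 stuck-at-0: output 0 ✓
  G6 stuck-at-1: output 1 ✗
Consistent faults: {G1 stuck-at-1, G2 stuck-at-1, G3 stuck-at-1, G4 stuck-at-1, G5 stuck-at-0, G6 stuck-at-0} — 6 in all.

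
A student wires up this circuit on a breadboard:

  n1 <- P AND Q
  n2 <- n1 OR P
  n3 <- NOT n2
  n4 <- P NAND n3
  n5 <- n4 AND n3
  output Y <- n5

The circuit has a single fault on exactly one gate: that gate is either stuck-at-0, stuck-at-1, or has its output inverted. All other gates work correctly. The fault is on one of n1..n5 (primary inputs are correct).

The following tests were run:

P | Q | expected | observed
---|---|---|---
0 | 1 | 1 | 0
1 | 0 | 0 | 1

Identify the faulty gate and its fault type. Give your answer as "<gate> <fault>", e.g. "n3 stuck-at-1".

n5 inverted output

Fault-free values for test 1 (P=0, Q=1): n1=0, n2=0, n3=1, n4=1, n5=1, giving Y=1. Observed 0.
Test 1: faults giving observed 0 are {n1 stuck-at-1, n1 inverted output, n2 stuck-at-1, n2 inverted output, n3 stuck-at-0, n3 inverted output, n4 stuck-at-0, n4 inverted output, n5 stuck-at-0, n5 inverted output}.
Test 2 (P=1, Q=0): fault-free n1=0, n2=1, n3=0, n4=1, n5=0 → 0; observed 1. Eliminates n1 stuck-at-1, n1 inverted output, n2 stuck-at-1, n2 inverted output, n3 stuck-at-0, n3 inverted output, n4 stuck-at-0, n4 inverted output, n5 stuck-at-0.
Only n5 inverted output is consistent with every test.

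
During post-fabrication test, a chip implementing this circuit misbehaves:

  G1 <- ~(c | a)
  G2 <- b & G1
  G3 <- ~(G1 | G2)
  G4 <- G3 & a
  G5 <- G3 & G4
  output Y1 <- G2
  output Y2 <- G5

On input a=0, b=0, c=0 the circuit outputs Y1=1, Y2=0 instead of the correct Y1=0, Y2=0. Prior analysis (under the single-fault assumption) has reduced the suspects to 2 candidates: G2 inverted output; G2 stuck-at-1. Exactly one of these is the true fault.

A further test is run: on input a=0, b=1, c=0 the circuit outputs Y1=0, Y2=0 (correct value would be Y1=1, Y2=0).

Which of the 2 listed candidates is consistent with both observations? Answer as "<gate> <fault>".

Evaluate each candidate on input a=0, b=1, c=0:
  G2 inverted output: G1=1, G2=0 [inverted output], G3=0, G4=0, G5=0 → Y1=0, Y2=0 — matches
  G2 stuck-at-1: G1=1, G2=1 [stuck-at-1], G3=0, G4=0, G5=0 → Y1=1, Y2=0 — eliminated
Only G2 inverted output reproduces the observed Y1=0, Y2=0.

G2 inverted output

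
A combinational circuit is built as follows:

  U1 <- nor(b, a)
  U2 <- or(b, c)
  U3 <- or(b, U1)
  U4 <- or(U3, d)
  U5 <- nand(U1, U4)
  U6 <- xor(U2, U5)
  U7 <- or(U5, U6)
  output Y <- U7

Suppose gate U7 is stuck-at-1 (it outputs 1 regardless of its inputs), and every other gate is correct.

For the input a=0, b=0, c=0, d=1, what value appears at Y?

1

Propagate with U7 forced: U1=1, U2=0, U3=1, U4=1, U5=0, U6=0, U7=1 [stuck-at-1].
So Y = 1. (Without the fault it would be 0.)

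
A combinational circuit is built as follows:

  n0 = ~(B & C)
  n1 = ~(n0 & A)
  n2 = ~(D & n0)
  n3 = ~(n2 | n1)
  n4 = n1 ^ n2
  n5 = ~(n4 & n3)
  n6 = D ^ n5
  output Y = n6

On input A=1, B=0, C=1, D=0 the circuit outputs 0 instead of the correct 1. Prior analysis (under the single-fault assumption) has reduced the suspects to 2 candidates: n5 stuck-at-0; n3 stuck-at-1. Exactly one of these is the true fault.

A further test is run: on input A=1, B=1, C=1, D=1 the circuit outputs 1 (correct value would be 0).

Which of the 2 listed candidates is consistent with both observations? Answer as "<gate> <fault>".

n5 stuck-at-0

Evaluate each candidate on input A=1, B=1, C=1, D=1:
  n5 stuck-at-0: n0=0, n1=1, n2=1, n3=0, n4=0, n5=0 [stuck-at-0], n6=1 → 1 — matches
  n3 stuck-at-1: n0=0, n1=1, n2=1, n3=1 [stuck-at-1], n4=0, n5=1, n6=0 → 0 — eliminated
Only n5 stuck-at-0 reproduces the observed 1.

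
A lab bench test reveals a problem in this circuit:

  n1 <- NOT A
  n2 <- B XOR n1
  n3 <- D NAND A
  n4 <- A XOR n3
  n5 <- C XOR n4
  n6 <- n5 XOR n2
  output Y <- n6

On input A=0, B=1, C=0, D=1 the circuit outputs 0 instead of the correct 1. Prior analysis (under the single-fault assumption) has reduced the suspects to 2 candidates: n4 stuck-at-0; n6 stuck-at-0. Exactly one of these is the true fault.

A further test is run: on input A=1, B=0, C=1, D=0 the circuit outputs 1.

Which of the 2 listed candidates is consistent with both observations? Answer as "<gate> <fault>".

Evaluate each candidate on input A=1, B=0, C=1, D=0:
  n4 stuck-at-0: n1=0, n2=0, n3=1, n4=0 [stuck-at-0], n5=1, n6=1 → 1 — matches
  n6 stuck-at-0: n1=0, n2=0, n3=1, n4=0, n5=1, n6=0 [stuck-at-0] → 0 — eliminated
Only n4 stuck-at-0 reproduces the observed 1.

n4 stuck-at-0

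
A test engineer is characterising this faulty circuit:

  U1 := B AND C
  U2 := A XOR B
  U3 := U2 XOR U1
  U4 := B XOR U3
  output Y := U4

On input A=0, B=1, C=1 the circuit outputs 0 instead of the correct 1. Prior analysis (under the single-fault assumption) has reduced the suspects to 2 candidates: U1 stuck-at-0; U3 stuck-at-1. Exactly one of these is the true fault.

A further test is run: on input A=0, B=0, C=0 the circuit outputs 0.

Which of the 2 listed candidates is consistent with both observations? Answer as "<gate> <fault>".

Evaluate each candidate on input A=0, B=0, C=0:
  U1 stuck-at-0: U1=0 [stuck-at-0], U2=0, U3=0, U4=0 → 0 — matches
  U3 stuck-at-1: U1=0, U2=0, U3=1 [stuck-at-1], U4=1 → 1 — eliminated
Only U1 stuck-at-0 reproduces the observed 0.

U1 stuck-at-0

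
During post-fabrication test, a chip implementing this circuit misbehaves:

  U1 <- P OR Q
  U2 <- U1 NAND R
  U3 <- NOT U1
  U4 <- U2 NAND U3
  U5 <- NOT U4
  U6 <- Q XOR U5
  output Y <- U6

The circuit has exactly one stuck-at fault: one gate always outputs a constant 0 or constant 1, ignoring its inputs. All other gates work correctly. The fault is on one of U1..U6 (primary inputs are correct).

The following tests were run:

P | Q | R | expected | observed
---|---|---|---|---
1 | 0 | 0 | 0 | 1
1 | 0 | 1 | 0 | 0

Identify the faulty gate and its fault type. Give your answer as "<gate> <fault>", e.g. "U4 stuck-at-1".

Fault-free values for test 1 (P=1, Q=0, R=0): U1=1, U2=1, U3=0, U4=1, U5=0, U6=0, giving Y=0. Observed 1.
Test 1: faults giving observed 1 are {U1 stuck-at-0, U3 stuck-at-1, U4 stuck-at-0, U5 stuck-at-1, U6 stuck-at-1}.
Test 2 (P=1, Q=0, R=1): fault-free U1=1, U2=0, U3=0, U4=1, U5=0, U6=0 → 0; observed 0. Eliminates U1 stuck-at-0, U4 stuck-at-0, U5 stuck-at-1, U6 stuck-at-1.
Only U3 stuck-at-1 is consistent with every test.

U3 stuck-at-1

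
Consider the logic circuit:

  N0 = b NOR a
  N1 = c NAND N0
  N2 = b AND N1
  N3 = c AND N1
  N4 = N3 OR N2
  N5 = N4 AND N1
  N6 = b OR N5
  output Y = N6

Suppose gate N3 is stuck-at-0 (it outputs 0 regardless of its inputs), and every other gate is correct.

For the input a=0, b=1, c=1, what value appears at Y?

1

Propagate with N3 forced: N0=0, N1=1, N2=1, N3=0 [stuck-at-0], N4=1, N5=1, N6=1.
So Y = 1. (Same as the fault-free value — the fault is masked on this input.)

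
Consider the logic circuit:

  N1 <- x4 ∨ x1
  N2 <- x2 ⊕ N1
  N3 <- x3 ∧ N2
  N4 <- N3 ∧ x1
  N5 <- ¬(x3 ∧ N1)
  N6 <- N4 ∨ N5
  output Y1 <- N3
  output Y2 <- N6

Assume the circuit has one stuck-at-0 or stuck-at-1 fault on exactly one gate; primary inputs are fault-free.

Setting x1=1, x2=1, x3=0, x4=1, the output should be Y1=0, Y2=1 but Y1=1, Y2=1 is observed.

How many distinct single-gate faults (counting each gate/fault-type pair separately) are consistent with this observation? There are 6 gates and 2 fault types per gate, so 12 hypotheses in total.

Fault-free: N1=1, N2=0, N3=0, N4=0, N5=1, N6=1 → Y1=0, Y2=1. Observed Y1=1, Y2=1.
  N1 stuck-at-0: output Y1=0, Y2=1 ✗
  N1 stuck-at-1: output Y1=0, Y2=1 ✗
  N2 stuck-at-0: output Y1=0, Y2=1 ✗
  N2 stuck-at-1: output Y1=0, Y2=1 ✗
  N3 stuck-at-0: output Y1=0, Y2=1 ✗
  N3 stuck-at-1: output Y1=1, Y2=1 ✓
  N4 stuck-at-0: output Y1=0, Y2=1 ✗
  N4 stuck-at-1: output Y1=0, Y2=1 ✗
  N5 stuck-at-0: output Y1=0, Y2=0 ✗
  N5 stuck-at-1: output Y1=0, Y2=1 ✗
  N6 stuck-at-0: output Y1=0, Y2=0 ✗
  N6 stuck-at-1: output Y1=0, Y2=1 ✗
Consistent faults: {N3 stuck-at-1} — 1 in all.

1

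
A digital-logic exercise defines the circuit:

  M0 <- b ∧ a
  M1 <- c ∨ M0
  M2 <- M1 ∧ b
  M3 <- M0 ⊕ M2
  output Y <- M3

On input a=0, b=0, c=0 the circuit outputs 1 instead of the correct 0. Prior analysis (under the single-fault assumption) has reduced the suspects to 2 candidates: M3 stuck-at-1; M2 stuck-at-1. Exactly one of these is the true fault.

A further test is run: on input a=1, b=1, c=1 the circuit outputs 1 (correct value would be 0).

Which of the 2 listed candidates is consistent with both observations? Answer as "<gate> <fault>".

M3 stuck-at-1

Evaluate each candidate on input a=1, b=1, c=1:
  M3 stuck-at-1: M0=1, M1=1, M2=1, M3=1 [stuck-at-1] → 1 — matches
  M2 stuck-at-1: M0=1, M1=1, M2=1 [stuck-at-1], M3=0 → 0 — eliminated
Only M3 stuck-at-1 reproduces the observed 1.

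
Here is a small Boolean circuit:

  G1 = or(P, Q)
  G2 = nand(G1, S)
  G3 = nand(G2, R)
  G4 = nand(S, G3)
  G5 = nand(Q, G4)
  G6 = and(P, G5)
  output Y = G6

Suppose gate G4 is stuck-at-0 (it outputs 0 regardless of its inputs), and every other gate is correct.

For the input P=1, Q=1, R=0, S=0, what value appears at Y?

1

Propagate with G4 forced: G1=1, G2=1, G3=1, G4=0 [stuck-at-0], G5=1, G6=1.
So Y = 1. (Without the fault it would be 0.)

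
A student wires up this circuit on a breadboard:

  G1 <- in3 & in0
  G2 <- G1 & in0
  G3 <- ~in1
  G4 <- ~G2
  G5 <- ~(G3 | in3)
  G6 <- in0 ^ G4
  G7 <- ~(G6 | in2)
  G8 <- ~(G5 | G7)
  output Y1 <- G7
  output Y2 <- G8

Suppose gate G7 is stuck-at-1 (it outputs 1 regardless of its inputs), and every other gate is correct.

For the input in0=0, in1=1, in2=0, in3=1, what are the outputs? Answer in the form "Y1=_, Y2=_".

Y1=1, Y2=0

Propagate with G7 forced: G1=0, G2=0, G3=0, G4=1, G5=0, G6=1, G7=1 [stuck-at-1], G8=0.
So the outputs are Y1=1, Y2=0. (Without the fault they would be Y1=0, Y2=1.)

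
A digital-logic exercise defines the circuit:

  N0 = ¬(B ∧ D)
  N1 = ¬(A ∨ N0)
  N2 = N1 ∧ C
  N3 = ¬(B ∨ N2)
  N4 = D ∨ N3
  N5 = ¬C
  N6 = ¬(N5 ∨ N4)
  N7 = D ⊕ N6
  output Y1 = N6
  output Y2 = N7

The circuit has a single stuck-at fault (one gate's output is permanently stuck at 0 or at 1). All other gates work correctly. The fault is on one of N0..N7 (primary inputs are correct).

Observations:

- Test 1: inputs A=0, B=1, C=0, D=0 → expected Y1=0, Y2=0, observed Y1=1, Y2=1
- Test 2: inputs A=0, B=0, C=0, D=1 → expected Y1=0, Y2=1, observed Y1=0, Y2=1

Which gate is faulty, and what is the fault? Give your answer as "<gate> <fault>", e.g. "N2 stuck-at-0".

N5 stuck-at-0

Fault-free values for test 1 (A=0, B=1, C=0, D=0): N0=1, N1=0, N2=0, N3=0, N4=0, N5=1, N6=0, N7=0, giving Y1=0, Y2=0. Observed Y1=1, Y2=1.
Test 1: faults giving observed Y1=1, Y2=1 are {N5 stuck-at-0, N6 stuck-at-1}.
Test 2 (A=0, B=0, C=0, D=1): fault-free N0=1, N1=0, N2=0, N3=1, N4=1, N5=1, N6=0, N7=1 → Y1=0, Y2=1; observed Y1=0, Y2=1. Eliminates N6 stuck-at-1.
Only N5 stuck-at-0 is consistent with every test.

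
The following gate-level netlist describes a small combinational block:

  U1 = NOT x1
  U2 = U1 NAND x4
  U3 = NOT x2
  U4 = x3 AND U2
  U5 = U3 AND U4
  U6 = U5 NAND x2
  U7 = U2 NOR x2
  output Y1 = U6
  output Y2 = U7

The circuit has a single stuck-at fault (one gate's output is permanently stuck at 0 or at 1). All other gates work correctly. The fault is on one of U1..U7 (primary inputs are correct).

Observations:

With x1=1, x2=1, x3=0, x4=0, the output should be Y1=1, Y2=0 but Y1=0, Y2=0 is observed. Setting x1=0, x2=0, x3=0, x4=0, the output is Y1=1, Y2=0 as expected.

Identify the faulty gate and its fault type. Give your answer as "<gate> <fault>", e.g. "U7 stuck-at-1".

Fault-free values for test 1 (x1=1, x2=1, x3=0, x4=0): U1=0, U2=1, U3=0, U4=0, U5=0, U6=1, U7=0, giving Y1=1, Y2=0. Observed Y1=0, Y2=0.
Test 1: faults giving observed Y1=0, Y2=0 are {U5 stuck-at-1, U6 stuck-at-0}.
Test 2 (x1=0, x2=0, x3=0, x4=0): fault-free U1=1, U2=1, U3=1, U4=0, U5=0, U6=1, U7=0 → Y1=1, Y2=0; observed Y1=1, Y2=0. Eliminates U6 stuck-at-0.
Only U5 stuck-at-1 is consistent with every test.

U5 stuck-at-1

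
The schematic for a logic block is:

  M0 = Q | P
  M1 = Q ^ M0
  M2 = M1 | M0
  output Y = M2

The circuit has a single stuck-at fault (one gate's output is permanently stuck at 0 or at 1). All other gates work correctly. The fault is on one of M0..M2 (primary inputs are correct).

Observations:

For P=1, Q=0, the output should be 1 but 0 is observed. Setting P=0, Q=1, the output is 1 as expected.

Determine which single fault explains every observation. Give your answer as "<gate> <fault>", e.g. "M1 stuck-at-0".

Fault-free values for test 1 (P=1, Q=0): M0=1, M1=1, M2=1, giving Y=1. Observed 0.
Test 1: faults giving observed 0 are {M0 stuck-at-0, M2 stuck-at-0}.
Test 2 (P=0, Q=1): fault-free M0=1, M1=0, M2=1 → 1; observed 1. Eliminates M2 stuck-at-0.
Only M0 stuck-at-0 is consistent with every test.

M0 stuck-at-0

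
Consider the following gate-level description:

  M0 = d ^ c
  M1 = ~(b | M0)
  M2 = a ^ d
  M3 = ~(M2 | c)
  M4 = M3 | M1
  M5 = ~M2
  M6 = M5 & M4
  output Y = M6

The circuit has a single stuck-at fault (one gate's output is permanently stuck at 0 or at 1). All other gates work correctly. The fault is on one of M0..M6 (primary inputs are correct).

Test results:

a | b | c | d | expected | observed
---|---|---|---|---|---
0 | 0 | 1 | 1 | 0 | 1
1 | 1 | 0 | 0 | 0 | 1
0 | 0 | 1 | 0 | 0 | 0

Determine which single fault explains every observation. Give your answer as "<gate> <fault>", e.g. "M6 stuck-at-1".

Fault-free values for test 1 (a=0, b=0, c=1, d=1): M0=0, M1=1, M2=1, M3=0, M4=1, M5=0, M6=0, giving Y=0. Observed 1.
Test 1: faults giving observed 1 are {M2 stuck-at-0, M5 stuck-at-1, M6 stuck-at-1}.
Test 2 (a=1, b=1, c=0, d=0): fault-free M0=0, M1=0, M2=1, M3=0, M4=0, M5=0, M6=0 → 0; observed 1. Eliminates M5 stuck-at-1.
Test 3 (a=0, b=0, c=1, d=0): fault-free M0=1, M1=0, M2=0, M3=0, M4=0, M5=1, M6=0 → 0; observed 0. Eliminates M6 stuck-at-1.
Only M2 stuck-at-0 is consistent with every test.

M2 stuck-at-0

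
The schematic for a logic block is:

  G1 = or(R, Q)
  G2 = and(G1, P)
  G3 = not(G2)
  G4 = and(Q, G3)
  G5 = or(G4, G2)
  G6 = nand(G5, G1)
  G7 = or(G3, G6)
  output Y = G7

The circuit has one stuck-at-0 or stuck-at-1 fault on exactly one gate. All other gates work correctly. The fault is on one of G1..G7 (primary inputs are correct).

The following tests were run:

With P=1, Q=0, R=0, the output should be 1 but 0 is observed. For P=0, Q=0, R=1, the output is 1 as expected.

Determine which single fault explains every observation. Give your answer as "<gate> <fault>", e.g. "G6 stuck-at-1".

Fault-free values for test 1 (P=1, Q=0, R=0): G1=0, G2=0, G3=1, G4=0, G5=0, G6=1, G7=1, giving Y=1. Observed 0.
Test 1: faults giving observed 0 are {G1 stuck-at-1, G7 stuck-at-0}.
Test 2 (P=0, Q=0, R=1): fault-free G1=1, G2=0, G3=1, G4=0, G5=0, G6=1, G7=1 → 1; observed 1. Eliminates G7 stuck-at-0.
Only G1 stuck-at-1 is consistent with every test.

G1 stuck-at-1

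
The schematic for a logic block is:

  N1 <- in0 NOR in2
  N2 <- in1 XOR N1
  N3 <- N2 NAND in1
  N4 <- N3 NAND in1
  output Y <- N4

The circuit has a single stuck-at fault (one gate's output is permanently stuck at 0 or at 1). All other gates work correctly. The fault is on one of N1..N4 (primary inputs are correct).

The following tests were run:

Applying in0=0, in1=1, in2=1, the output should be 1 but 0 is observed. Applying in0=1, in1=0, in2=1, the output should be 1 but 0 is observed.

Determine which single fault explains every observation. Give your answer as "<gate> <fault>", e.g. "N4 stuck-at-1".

Fault-free values for test 1 (in0=0, in1=1, in2=1): N1=0, N2=1, N3=0, N4=1, giving Y=1. Observed 0.
Test 1: faults giving observed 0 are {N1 stuck-at-1, N2 stuck-at-0, N3 stuck-at-1, N4 stuck-at-0}.
Test 2 (in0=1, in1=0, in2=1): fault-free N1=0, N2=0, N3=1, N4=1 → 1; observed 0. Eliminates N1 stuck-at-1, N2 stuck-at-0, N3 stuck-at-1.
Only N4 stuck-at-0 is consistent with every test.

N4 stuck-at-0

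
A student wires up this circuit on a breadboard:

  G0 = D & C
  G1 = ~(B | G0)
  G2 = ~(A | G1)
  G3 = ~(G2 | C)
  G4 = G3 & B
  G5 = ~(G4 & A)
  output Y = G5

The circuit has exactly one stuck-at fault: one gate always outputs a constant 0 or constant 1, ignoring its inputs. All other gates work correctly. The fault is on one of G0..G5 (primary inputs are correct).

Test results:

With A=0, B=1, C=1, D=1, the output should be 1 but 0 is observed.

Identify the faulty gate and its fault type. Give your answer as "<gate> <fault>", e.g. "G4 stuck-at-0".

G5 stuck-at-0

Fault-free values for test 1 (A=0, B=1, C=1, D=1): G0=1, G1=0, G2=1, G3=0, G4=0, G5=1, giving Y=1. Observed 0.
Test 1: faults giving observed 0 are {G5 stuck-at-0}.
Only G5 stuck-at-0 is consistent with every test.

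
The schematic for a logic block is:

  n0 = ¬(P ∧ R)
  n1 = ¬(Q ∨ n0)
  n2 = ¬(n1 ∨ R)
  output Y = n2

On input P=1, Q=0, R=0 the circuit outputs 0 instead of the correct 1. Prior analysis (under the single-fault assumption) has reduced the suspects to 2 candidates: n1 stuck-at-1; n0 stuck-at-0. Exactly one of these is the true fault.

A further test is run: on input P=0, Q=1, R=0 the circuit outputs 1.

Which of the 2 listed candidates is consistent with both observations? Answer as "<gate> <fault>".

n0 stuck-at-0

Evaluate each candidate on input P=0, Q=1, R=0:
  n1 stuck-at-1: n0=1, n1=1 [stuck-at-1], n2=0 → 0 — eliminated
  n0 stuck-at-0: n0=0 [stuck-at-0], n1=0, n2=1 → 1 — matches
Only n0 stuck-at-0 reproduces the observed 1.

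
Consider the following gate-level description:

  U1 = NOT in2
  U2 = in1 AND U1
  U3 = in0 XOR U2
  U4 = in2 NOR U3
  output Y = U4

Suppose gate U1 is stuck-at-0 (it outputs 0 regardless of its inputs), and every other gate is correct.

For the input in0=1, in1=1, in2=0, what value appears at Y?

0

Propagate with U1 forced: U1=0 [stuck-at-0], U2=0, U3=1, U4=0.
So Y = 0. (Without the fault it would be 1.)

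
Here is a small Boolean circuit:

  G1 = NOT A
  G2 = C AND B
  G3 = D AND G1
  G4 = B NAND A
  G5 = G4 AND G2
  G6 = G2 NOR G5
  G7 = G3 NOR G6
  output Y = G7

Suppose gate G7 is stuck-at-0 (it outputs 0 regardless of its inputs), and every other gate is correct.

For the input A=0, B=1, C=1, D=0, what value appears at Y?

Propagate with G7 forced: G1=1, G2=1, G3=0, G4=1, G5=1, G6=0, G7=0 [stuck-at-0].
So Y = 0. (Without the fault it would be 1.)

0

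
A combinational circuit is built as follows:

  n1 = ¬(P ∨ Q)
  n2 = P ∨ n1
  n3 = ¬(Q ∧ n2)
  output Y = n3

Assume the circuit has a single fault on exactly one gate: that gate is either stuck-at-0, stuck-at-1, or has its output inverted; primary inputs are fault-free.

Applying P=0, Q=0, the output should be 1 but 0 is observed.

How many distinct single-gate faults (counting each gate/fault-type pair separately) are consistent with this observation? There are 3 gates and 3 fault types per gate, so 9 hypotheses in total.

Fault-free: n1=1, n2=1, n3=1 → 1. Observed 0.
  n1 stuck-at-0: output 1 ✗
  n1 stuck-at-1: output 1 ✗
  n1 inverted output: output 1 ✗
  n2 stuck-at-0: output 1 ✗
  n2 stuck-at-1: output 1 ✗
  n2 inverted output: output 1 ✗
  n3 stuck-at-0: output 0 ✓
  n3 stuck-at-1: output 1 ✗
  n3 inverted output: output 0 ✓
Consistent faults: {n3 stuck-at-0, n3 inverted output} — 2 in all.

2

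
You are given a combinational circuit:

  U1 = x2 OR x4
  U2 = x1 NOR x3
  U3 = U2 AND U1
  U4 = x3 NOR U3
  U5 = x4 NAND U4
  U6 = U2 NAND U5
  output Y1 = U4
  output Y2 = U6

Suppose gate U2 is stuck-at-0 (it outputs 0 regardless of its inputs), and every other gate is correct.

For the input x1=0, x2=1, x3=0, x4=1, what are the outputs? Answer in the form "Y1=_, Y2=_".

Propagate with U2 forced: U1=1, U2=0 [stuck-at-0], U3=0, U4=1, U5=0, U6=1.
So the outputs are Y1=1, Y2=1. (Without the fault they would be Y1=0, Y2=0.)

Y1=1, Y2=1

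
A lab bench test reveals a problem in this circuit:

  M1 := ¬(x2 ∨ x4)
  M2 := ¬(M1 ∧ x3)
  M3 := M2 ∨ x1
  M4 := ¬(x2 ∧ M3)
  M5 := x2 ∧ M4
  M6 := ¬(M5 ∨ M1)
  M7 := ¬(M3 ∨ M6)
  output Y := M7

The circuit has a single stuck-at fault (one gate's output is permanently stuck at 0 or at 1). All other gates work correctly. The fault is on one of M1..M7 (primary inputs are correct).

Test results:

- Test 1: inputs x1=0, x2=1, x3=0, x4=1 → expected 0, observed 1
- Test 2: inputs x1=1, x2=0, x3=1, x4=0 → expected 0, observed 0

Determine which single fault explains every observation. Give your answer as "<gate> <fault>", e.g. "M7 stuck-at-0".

M2 stuck-at-0

Fault-free values for test 1 (x1=0, x2=1, x3=0, x4=1): M1=0, M2=1, M3=1, M4=0, M5=0, M6=1, M7=0, giving Y=0. Observed 1.
Test 1: faults giving observed 1 are {M2 stuck-at-0, M3 stuck-at-0, M7 stuck-at-1}.
Test 2 (x1=1, x2=0, x3=1, x4=0): fault-free M1=1, M2=0, M3=1, M4=1, M5=0, M6=0, M7=0 → 0; observed 0. Eliminates M3 stuck-at-0, M7 stuck-at-1.
Only M2 stuck-at-0 is consistent with every test.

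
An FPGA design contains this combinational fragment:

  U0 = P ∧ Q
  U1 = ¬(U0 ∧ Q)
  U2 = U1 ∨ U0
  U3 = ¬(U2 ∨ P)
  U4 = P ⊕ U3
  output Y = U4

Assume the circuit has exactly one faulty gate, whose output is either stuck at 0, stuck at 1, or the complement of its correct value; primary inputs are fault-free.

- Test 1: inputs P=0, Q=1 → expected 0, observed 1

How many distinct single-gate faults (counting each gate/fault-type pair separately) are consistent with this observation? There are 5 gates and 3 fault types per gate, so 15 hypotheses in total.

8

Fault-free: U0=0, U1=1, U2=1, U3=0, U4=0 → 0. Observed 1.
  U0: none of the 3 fault types match ✗
  U1: stuck-at-0, inverted output ✓; others ✗
  U2: stuck-at-0, inverted output ✓; others ✗
  U3: stuck-at-1, inverted output ✓; others ✗
  U4: stuck-at-1, inverted output ✓; others ✗
Consistent faults: {U1 stuck-at-0, U1 inverted output, U2 stuck-at-0, U2 inverted output, U3 stuck-at-1, U3 inverted output, U4 stuck-at-1, U4 inverted output} — 8 in all.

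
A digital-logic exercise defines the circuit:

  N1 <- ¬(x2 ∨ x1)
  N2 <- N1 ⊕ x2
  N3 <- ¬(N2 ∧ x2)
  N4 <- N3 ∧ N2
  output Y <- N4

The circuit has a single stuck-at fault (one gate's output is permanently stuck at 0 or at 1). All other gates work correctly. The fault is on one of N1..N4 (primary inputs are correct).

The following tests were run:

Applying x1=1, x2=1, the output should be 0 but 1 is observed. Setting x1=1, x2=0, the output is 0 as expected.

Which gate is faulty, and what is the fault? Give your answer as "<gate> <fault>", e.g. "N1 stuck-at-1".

N3 stuck-at-1

Fault-free values for test 1 (x1=1, x2=1): N1=0, N2=1, N3=0, N4=0, giving Y=0. Observed 1.
Test 1: faults giving observed 1 are {N3 stuck-at-1, N4 stuck-at-1}.
Test 2 (x1=1, x2=0): fault-free N1=0, N2=0, N3=1, N4=0 → 0; observed 0. Eliminates N4 stuck-at-1.
Only N3 stuck-at-1 is consistent with every test.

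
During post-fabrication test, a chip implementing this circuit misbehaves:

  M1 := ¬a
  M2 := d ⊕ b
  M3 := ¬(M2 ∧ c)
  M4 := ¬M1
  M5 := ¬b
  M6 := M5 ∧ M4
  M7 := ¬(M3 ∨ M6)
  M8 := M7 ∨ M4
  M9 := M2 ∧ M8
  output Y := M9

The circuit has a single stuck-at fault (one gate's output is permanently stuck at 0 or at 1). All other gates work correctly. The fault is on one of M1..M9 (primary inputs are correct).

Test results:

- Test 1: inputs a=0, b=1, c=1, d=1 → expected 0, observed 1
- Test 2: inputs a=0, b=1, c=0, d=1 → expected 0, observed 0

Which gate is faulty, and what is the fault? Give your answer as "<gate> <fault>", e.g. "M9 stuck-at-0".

M2 stuck-at-1

Fault-free values for test 1 (a=0, b=1, c=1, d=1): M1=1, M2=0, M3=1, M4=0, M5=0, M6=0, M7=0, M8=0, M9=0, giving Y=0. Observed 1.
Test 1: faults giving observed 1 are {M2 stuck-at-1, M9 stuck-at-1}.
Test 2 (a=0, b=1, c=0, d=1): fault-free M1=1, M2=0, M3=1, M4=0, M5=0, M6=0, M7=0, M8=0, M9=0 → 0; observed 0. Eliminates M9 stuck-at-1.
Only M2 stuck-at-1 is consistent with every test.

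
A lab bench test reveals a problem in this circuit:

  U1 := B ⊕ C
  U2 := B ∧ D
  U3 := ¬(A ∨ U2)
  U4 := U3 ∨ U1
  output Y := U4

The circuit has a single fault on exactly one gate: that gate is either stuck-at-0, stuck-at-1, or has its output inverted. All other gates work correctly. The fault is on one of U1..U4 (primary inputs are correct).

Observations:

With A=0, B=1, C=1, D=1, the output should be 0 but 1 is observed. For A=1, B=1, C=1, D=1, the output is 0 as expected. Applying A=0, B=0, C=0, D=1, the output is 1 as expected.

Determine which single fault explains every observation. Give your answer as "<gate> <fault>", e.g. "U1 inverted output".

U2 stuck-at-0

Fault-free values for test 1 (A=0, B=1, C=1, D=1): U1=0, U2=1, U3=0, U4=0, giving Y=0. Observed 1.
Test 1: faults giving observed 1 are {U1 stuck-at-1, U1 inverted output, U2 stuck-at-0, U2 inverted output, U3 stuck-at-1, U3 inverted output, U4 stuck-at-1, U4 inverted output}.
Test 2 (A=1, B=1, C=1, D=1): fault-free U1=0, U2=1, U3=0, U4=0 → 0; observed 0. Eliminates U1 stuck-at-1, U1 inverted output, U3 stuck-at-1, U3 inverted output, U4 stuck-at-1, U4 inverted output.
Test 3 (A=0, B=0, C=0, D=1): fault-free U1=0, U2=0, U3=1, U4=1 → 1; observed 1. Eliminates U2 inverted output.
Only U2 stuck-at-0 is consistent with every test.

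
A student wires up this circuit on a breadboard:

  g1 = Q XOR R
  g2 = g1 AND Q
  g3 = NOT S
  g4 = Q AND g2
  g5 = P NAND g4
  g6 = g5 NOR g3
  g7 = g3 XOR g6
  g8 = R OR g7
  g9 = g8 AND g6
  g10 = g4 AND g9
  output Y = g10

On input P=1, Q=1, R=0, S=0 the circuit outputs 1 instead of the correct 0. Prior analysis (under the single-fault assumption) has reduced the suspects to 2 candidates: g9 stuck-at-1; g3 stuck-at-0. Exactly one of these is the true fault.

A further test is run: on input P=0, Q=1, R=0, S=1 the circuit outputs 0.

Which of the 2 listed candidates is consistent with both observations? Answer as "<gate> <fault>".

g3 stuck-at-0

Evaluate each candidate on input P=0, Q=1, R=0, S=1:
  g9 stuck-at-1: g1=1, g2=1, g3=0, g4=1, g5=1, g6=0, g7=0, g8=0, g9=1 [stuck-at-1], g10=1 → 1 — eliminated
  g3 stuck-at-0: g1=1, g2=1, g3=0 [stuck-at-0], g4=1, g5=1, g6=0, g7=0, g8=0, g9=0, g10=0 → 0 — matches
Only g3 stuck-at-0 reproduces the observed 0.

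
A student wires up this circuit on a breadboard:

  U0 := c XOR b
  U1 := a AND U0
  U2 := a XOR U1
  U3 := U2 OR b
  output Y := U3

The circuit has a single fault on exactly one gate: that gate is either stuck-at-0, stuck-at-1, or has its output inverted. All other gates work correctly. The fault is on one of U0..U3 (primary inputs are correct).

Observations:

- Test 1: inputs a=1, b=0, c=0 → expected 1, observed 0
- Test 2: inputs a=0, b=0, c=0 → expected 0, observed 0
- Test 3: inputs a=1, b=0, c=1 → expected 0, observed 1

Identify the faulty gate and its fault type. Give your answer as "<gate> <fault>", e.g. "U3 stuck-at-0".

U0 inverted output

Fault-free values for test 1 (a=1, b=0, c=0): U0=0, U1=0, U2=1, U3=1, giving Y=1. Observed 0.
Test 1: faults giving observed 0 are {U0 stuck-at-1, U0 inverted output, U1 stuck-at-1, U1 inverted output, U2 stuck-at-0, U2 inverted output, U3 stuck-at-0, U3 inverted output}.
Test 2 (a=0, b=0, c=0): fault-free U0=0, U1=0, U2=0, U3=0 → 0; observed 0. Eliminates U1 stuck-at-1, U1 inverted output, U2 inverted output, U3 inverted output.
Test 3 (a=1, b=0, c=1): fault-free U0=1, U1=1, U2=0, U3=0 → 0; observed 1. Eliminates U0 stuck-at-1, U2 stuck-at-0, U3 stuck-at-0.
Only U0 inverted output is consistent with every test.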